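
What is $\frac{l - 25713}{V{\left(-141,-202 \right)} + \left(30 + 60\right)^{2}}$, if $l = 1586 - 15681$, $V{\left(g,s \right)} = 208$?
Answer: $- \frac{9952}{2077} \approx -4.7915$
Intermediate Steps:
$l = -14095$
$\frac{l - 25713}{V{\left(-141,-202 \right)} + \left(30 + 60\right)^{2}} = \frac{-14095 - 25713}{208 + \left(30 + 60\right)^{2}} = - \frac{39808}{208 + 90^{2}} = - \frac{39808}{208 + 8100} = - \frac{39808}{8308} = \left(-39808\right) \frac{1}{8308} = - \frac{9952}{2077}$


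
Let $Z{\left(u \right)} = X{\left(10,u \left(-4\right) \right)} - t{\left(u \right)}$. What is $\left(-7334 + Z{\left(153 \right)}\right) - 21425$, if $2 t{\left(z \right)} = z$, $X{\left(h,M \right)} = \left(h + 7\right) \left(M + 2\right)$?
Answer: $- \frac{78411}{2} \approx -39206.0$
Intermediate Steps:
$X{\left(h,M \right)} = \left(2 + M\right) \left(7 + h\right)$ ($X{\left(h,M \right)} = \left(7 + h\right) \left(2 + M\right) = \left(2 + M\right) \left(7 + h\right)$)
$t{\left(z \right)} = \frac{z}{2}$
$Z{\left(u \right)} = 34 - \frac{137 u}{2}$ ($Z{\left(u \right)} = \left(14 + 2 \cdot 10 + 7 u \left(-4\right) + u \left(-4\right) 10\right) - \frac{u}{2} = \left(14 + 20 + 7 \left(- 4 u\right) + - 4 u 10\right) - \frac{u}{2} = \left(14 + 20 - 28 u - 40 u\right) - \frac{u}{2} = \left(34 - 68 u\right) - \frac{u}{2} = 34 - \frac{137 u}{2}$)
$\left(-7334 + Z{\left(153 \right)}\right) - 21425 = \left(-7334 + \left(34 - \frac{20961}{2}\right)\right) - 21425 = \left(-7334 - \frac{20893}{2}\right) - 21425 = - \frac{35561}{2} - 21425 = - \frac{78411}{2}$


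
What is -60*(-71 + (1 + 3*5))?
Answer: 3300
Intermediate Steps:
-60*(-71 + (1 + 3*5)) = -60*(-71 + (1 + 15)) = -60*(-71 + 16) = -60*(-55) = 3300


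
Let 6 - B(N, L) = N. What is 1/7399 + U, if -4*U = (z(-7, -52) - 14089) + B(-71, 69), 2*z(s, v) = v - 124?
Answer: 26081476/7399 ≈ 3525.0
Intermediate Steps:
B(N, L) = 6 - N
z(s, v) = -62 + v/2 (z(s, v) = (v - 124)/2 = (-124 + v)/2 = -62 + v/2)
U = 3525 (U = -(((-62 + (1/2)*(-52)) - 14089) + (6 - 1*(-71)))/4 = -(((-62 - 26) - 14089) + (6 + 71))/4 = -((-88 - 14089) + 77)/4 = -(-14177 + 77)/4 = -1/4*(-14100) = 3525)
1/7399 + U = 1/7399 + 3525 = 26081476/7399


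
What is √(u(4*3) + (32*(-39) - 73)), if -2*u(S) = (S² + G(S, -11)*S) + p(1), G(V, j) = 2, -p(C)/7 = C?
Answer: I*√5606/2 ≈ 37.437*I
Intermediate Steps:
p(C) = -7*C
u(S) = 7/2 - S - S²/2 (u(S) = -((S² + 2*S) - 7*1)/2 = -((S² + 2*S) - 7)/2 = -(-7 + S² + 2*S)/2 = 7/2 - S - S²/2)
√(u(4*3) + (32*(-39) - 73)) = √((7/2 - 4*3 - (4*3)²/2) + (32*(-39) - 73)) = √((7/2 - 1*12 - ½*12²) + (-1248 - 73)) = √((7/2 - 12 - ½*144) - 1321) = √((7/2 - 12 - 72) - 1321) = √(-161/2 - 1321) = √(-2803/2) = I*√5606/2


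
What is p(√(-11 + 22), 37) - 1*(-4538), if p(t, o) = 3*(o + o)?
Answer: 4760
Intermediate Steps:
p(t, o) = 6*o (p(t, o) = 3*(2*o) = 6*o)
p(√(-11 + 22), 37) - 1*(-4538) = 6*37 - 1*(-4538) = 222 + 4538 = 4760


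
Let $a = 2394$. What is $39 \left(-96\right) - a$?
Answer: $-6138$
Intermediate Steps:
$39 \left(-96\right) - a = 39 \left(-96\right) - 2394 = -3744 - 2394 = -6138$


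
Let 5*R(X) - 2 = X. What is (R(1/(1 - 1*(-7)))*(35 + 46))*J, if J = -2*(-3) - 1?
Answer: 1377/8 ≈ 172.13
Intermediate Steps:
R(X) = ⅖ + X/5
J = 5 (J = 6 - 1 = 5)
(R(1/(1 - 1*(-7)))*(35 + 46))*J = ((⅖ + 1/(5*(1 - 1*(-7))))*(35 + 46))*5 = ((⅖ + 1/(5*(1 + 7)))*81)*5 = ((⅖ + (⅕)/8)*81)*5 = ((⅖ + (⅕)*(⅛))*81)*5 = ((⅖ + 1/40)*81)*5 = ((17/40)*81)*5 = (1377/40)*5 = 1377/8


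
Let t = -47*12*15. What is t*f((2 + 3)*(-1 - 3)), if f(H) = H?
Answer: 169200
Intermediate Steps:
t = -8460 (t = -564*15 = -8460)
t*f((2 + 3)*(-1 - 3)) = -8460*(2 + 3)*(-1 - 3) = -42300*(-4) = -8460*(-20) = 169200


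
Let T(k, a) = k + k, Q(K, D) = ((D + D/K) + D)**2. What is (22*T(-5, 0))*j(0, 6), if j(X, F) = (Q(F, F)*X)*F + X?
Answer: 0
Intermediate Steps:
Q(K, D) = (2*D + D/K)**2
j(X, F) = X + F*X*(1 + 2*F)**2 (j(X, F) = ((F**2*(1 + 2*F)**2/F**2)*X)*F + X = ((1 + 2*F)**2*X)*F + X = (X*(1 + 2*F)**2)*F + X = F*X*(1 + 2*F)**2 + X = X + F*X*(1 + 2*F)**2)
T(k, a) = 2*k
(22*T(-5, 0))*j(0, 6) = (22*(2*(-5)))*(0*(1 + 6*(1 + 2*6)**2)) = (22*(-10))*(0*(1 + 6*(1 + 12)**2)) = -0*(1 + 6*13**2) = -0*(1 + 6*169) = -0*(1 + 1014) = -0*1015 = -220*0 = 0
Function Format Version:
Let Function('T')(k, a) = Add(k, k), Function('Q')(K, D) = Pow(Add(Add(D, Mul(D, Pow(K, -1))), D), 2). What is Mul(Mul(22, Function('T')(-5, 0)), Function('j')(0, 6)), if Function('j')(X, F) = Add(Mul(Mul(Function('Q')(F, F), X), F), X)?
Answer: 0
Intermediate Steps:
Function('Q')(K, D) = Pow(Add(Mul(2, D), Mul(D, Pow(K, -1))), 2)
Function('j')(X, F) = Add(X, Mul(F, X, Pow(Add(1, Mul(2, F)), 2))) (Function('j')(X, F) = Add(Mul(Mul(Mul(Pow(F, 2), Pow(F, -2), Pow(Add(1, Mul(2, F)), 2)), X), F), X) = Add(Mul(Mul(Pow(Add(1, Mul(2, F)), 2), X), F), X) = Add(Mul(Mul(X, Pow(Add(1, Mul(2, F)), 2)), F), X) = Add(Mul(F, X, Pow(Add(1, Mul(2, F)), 2)), X) = Add(X, Mul(F, X, Pow(Add(1, Mul(2, F)), 2))))
Function('T')(k, a) = Mul(2, k)
Mul(Mul(22, Function('T')(-5, 0)), Function('j')(0, 6)) = Mul(Mul(22, Mul(2, -5)), Mul(0, Add(1, Mul(6, Pow(Add(1, Mul(2, 6)), 2))))) = Mul(Mul(22, -10), Mul(0, Add(1, Mul(6, Pow(Add(1, 12), 2))))) = Mul(-220, Mul(0, Add(1, Mul(6, Pow(13, 2))))) = Mul(-220, Mul(0, Add(1, Mul(6, 169)))) = Mul(-220, Mul(0, Add(1, 1014))) = Mul(-220, Mul(0, 1015)) = Mul(-220, 0) = 0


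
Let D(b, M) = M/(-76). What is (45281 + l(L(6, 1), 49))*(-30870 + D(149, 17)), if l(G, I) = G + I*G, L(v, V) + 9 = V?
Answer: -105296974697/76 ≈ -1.3855e+9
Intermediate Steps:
L(v, V) = -9 + V
D(b, M) = -M/76 (D(b, M) = M*(-1/76) = -M/76)
l(G, I) = G + G*I
(45281 + l(L(6, 1), 49))*(-30870 + D(149, 17)) = (45281 + (-9 + 1)*(1 + 49))*(-30870 - 1/76*17) = (45281 - 8*50)*(-30870 - 17/76) = (45281 - 400)*(-2346137/76) = 44881*(-2346137/76) = -105296974697/76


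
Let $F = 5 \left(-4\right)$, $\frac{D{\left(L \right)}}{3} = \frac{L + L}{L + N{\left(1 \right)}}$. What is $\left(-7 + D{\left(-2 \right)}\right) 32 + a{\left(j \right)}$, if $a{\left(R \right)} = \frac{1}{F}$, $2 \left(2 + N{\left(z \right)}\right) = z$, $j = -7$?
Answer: $- \frac{16007}{140} \approx -114.34$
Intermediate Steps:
$N{\left(z \right)} = -2 + \frac{z}{2}$
$D{\left(L \right)} = \frac{6 L}{- \frac{3}{2} + L}$ ($D{\left(L \right)} = 3 \frac{L + L}{L + \left(-2 + \frac{1}{2} \cdot 1\right)} = 3 \frac{2 L}{L + \left(-2 + \frac{1}{2}\right)} = 3 \frac{2 L}{L - \frac{3}{2}} = 3 \frac{2 L}{- \frac{3}{2} + L} = \frac{6 L}{- \frac{3}{2} + L}$)
$F = -20$
$a{\left(R \right)} = - \frac{1}{20}$ ($a{\left(R \right)} = \frac{1}{-20} = - \frac{1}{20}$)
$\left(-7 + D{\left(-2 \right)}\right) 32 + a{\left(j \right)} = \left(-7 + 12 \left(-2\right) \frac{1}{-3 + 2 \left(-2\right)}\right) 32 - \frac{1}{20} = \left(-7 + 12 \left(-2\right) \frac{1}{-3 - 4}\right) 32 - \frac{1}{20} = \left(-7 + 12 \left(-2\right) \frac{1}{-7}\right) 32 - \frac{1}{20} = \left(-7 + 12 \left(-2\right) \left(- \frac{1}{7}\right)\right) 32 - \frac{1}{20} = \left(-7 + \frac{24}{7}\right) 32 - \frac{1}{20} = \left(- \frac{25}{7}\right) 32 - \frac{1}{20} = - \frac{800}{7} - \frac{1}{20} = - \frac{16007}{140}$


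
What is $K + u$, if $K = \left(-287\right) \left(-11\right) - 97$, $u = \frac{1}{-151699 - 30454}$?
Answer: $\frac{557388179}{182153} \approx 3060.0$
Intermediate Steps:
$u = - \frac{1}{182153}$ ($u = \frac{1}{-151699 - 30454} = \frac{1}{-182153} = - \frac{1}{182153} \approx -5.4899 \cdot 10^{-6}$)
$K = 3060$ ($K = 3157 - 97 = 3060$)
$K + u = 3060 - \frac{1}{182153} = \frac{557388179}{182153}$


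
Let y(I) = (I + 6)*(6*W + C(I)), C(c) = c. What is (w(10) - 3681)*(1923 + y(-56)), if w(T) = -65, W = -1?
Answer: -18816158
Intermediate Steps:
y(I) = (-6 + I)*(6 + I) (y(I) = (I + 6)*(6*(-1) + I) = (6 + I)*(-6 + I) = (-6 + I)*(6 + I))
(w(10) - 3681)*(1923 + y(-56)) = (-65 - 3681)*(1923 + (-36 + (-56)²)) = -3746*(1923 + (-36 + 3136)) = -3746*(1923 + 3100) = -3746*5023 = -18816158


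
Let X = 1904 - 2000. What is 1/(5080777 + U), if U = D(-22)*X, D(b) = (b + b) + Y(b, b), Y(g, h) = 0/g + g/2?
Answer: 1/5086057 ≈ 1.9662e-7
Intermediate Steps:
Y(g, h) = g/2 (Y(g, h) = 0 + g*(1/2) = 0 + g/2 = g/2)
X = -96
D(b) = 5*b/2 (D(b) = (b + b) + b/2 = 2*b + b/2 = 5*b/2)
U = 5280 (U = ((5/2)*(-22))*(-96) = -55*(-96) = 5280)
1/(5080777 + U) = 1/(5080777 + 5280) = 1/5086057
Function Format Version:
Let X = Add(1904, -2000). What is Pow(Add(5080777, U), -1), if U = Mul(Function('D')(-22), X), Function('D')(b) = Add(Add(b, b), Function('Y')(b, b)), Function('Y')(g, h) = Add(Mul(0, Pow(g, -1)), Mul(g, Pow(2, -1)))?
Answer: Rational(1, 5086057) ≈ 1.9662e-7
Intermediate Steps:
Function('Y')(g, h) = Mul(Rational(1, 2), g) (Function('Y')(g, h) = Add(0, Mul(g, Rational(1, 2))) = Add(0, Mul(Rational(1, 2), g)) = Mul(Rational(1, 2), g))
X = -96
Function('D')(b) = Mul(Rational(5, 2), b) (Function('D')(b) = Add(Add(b, b), Mul(Rational(1, 2), b)) = Add(Mul(2, b), Mul(Rational(1, 2), b)) = Mul(Rational(5, 2), b))
U = 5280 (U = Mul(Mul(Rational(5, 2), -22), -96) = Mul(-55, -96) = 5280)
Pow(Add(5080777, U), -1) = Pow(Add(5080777, 5280), -1) = Pow(5086057, -1) = Rational(1, 5086057)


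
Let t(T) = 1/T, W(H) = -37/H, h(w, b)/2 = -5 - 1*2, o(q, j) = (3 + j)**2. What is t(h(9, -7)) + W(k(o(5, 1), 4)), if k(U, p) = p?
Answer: -261/28 ≈ -9.3214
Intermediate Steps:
h(w, b) = -14 (h(w, b) = 2*(-5 - 1*2) = 2*(-5 - 2) = 2*(-7) = -14)
t(h(9, -7)) + W(k(o(5, 1), 4)) = 1/(-14) - 37/4 = -1/14 - 37*1/4 = -1/14 - 37/4 = -261/28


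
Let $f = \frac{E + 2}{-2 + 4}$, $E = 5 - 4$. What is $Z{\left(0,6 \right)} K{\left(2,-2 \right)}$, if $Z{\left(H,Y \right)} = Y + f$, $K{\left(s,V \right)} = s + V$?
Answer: $0$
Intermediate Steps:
$E = 1$ ($E = 5 - 4 = 1$)
$K{\left(s,V \right)} = V + s$
$f = \frac{3}{2}$ ($f = \frac{1 + 2}{-2 + 4} = \frac{3}{2} \approx 1.5$)
$Z{\left(H,Y \right)} = \frac{3}{2} + Y$ ($Z{\left(H,Y \right)} = Y + \frac{3}{2} = \frac{3}{2} + Y$)
$Z{\left(0,6 \right)} K{\left(2,-2 \right)} = \left(\frac{3}{2} + 6\right) \left(-2 + 2\right) = \frac{15}{2} \cdot 0 = 0$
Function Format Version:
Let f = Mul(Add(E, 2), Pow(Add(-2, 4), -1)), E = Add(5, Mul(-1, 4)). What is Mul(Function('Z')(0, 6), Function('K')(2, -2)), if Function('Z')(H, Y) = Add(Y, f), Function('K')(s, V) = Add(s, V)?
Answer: 0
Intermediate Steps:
E = 1 (E = Add(5, -4) = 1)
Function('K')(s, V) = Add(V, s)
f = Rational(3, 2) (f = Mul(Add(1, 2), Pow(Add(-2, 4), -1)) = Mul(3, Pow(2, -1)) = Mul(3, Rational(1, 2)) = Rational(3, 2) ≈ 1.5000)
Function('Z')(H, Y) = Add(Rational(3, 2), Y) (Function('Z')(H, Y) = Add(Y, Rational(3, 2)) = Add(Rational(3, 2), Y))
Mul(Function('Z')(0, 6), Function('K')(2, -2)) = Mul(Add(Rational(3, 2), 6), Add(-2, 2)) = Mul(Rational(15, 2), 0) = 0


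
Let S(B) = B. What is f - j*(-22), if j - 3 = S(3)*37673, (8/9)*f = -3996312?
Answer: -2009367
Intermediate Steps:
f = -4495851 (f = (9/8)*(-3996312) = -4495851)
j = 113022 (j = 3 + 3*37673 = 3 + 113019 = 113022)
f - j*(-22) = -4495851 - 113022*(-22) = -4495851 - 1*(-2486484) = -4495851 + 2486484 = -2009367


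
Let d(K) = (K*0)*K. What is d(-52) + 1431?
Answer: 1431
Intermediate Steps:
d(K) = 0 (d(K) = 0*K = 0)
d(-52) + 1431 = 0 + 1431 = 1431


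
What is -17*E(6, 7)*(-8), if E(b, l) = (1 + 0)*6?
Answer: 816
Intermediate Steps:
E(b, l) = 6 (E(b, l) = 1*6 = 6)
-17*E(6, 7)*(-8) = -17*6*(-8) = -102*(-8) = 816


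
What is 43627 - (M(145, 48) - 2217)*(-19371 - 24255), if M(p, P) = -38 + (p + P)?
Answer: -89913185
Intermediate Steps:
M(p, P) = -38 + P + p (M(p, P) = -38 + (P + p) = -38 + P + p)
43627 - (M(145, 48) - 2217)*(-19371 - 24255) = 43627 - ((-38 + 48 + 145) - 2217)*(-19371 - 24255) = 43627 - (155 - 2217)*(-43626) = 43627 - (-2062)*(-43626) = 43627 - 1*89956812 = 43627 - 89956812 = -89913185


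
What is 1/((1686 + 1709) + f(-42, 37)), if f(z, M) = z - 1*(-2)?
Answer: 1/3355 ≈ 0.00029806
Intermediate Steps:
f(z, M) = 2 + z (f(z, M) = z + 2 = 2 + z)
1/((1686 + 1709) + f(-42, 37)) = 1/((1686 + 1709) + (2 - 42)) = 1/(3395 - 40) = 1/3355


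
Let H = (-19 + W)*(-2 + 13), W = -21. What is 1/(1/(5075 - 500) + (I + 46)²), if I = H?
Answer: 4575/710204701 ≈ 6.4418e-6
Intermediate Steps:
H = -440 (H = (-19 - 21)*(-2 + 13) = -40*11 = -440)
I = -440
1/(1/(5075 - 500) + (I + 46)²) = 1/(1/(5075 - 500) + (-440 + 46)²) = 1/(1/4575 + (-394)²) = 1/(1/4575 + 155236) = 1/(710204701/4575) = 4575/710204701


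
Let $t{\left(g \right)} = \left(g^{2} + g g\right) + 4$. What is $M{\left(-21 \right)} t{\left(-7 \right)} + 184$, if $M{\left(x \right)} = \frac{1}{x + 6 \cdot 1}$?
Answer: $\frac{886}{5} \approx 177.2$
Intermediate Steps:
$M{\left(x \right)} = \frac{1}{6 + x}$ ($M{\left(x \right)} = \frac{1}{x + 6} = \frac{1}{6 + x}$)
$t{\left(g \right)} = 4 + 2 g^{2}$ ($t{\left(g \right)} = \left(g^{2} + g^{2}\right) + 4 = 2 g^{2} + 4 = 4 + 2 g^{2}$)
$M{\left(-21 \right)} t{\left(-7 \right)} + 184 = \frac{4 + 2 \left(-7\right)^{2}}{6 - 21} + 184 = \frac{4 + 2 \cdot 49}{-15} + 184 = - \frac{4 + 98}{15} + 184 = \left(- \frac{1}{15}\right) 102 + 184 = - \frac{34}{5} + 184 = \frac{886}{5}$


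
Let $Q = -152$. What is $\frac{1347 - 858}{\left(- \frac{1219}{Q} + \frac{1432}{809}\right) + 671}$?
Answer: $\frac{20043784}{27905121} \approx 0.71828$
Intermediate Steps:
$\frac{1347 - 858}{\left(- \frac{1219}{Q} + \frac{1432}{809}\right) + 671} = \frac{1347 - 858}{\left(- \frac{1219}{-152} + \frac{1432}{809}\right) + 671} = \frac{489}{\left(\left(-1219\right) \left(- \frac{1}{152}\right) + 1432 \cdot \frac{1}{809}\right) + 671} = \frac{489}{\left(\frac{1219}{152} + \frac{1432}{809}\right) + 671} = \frac{489}{\frac{1203835}{122968} + 671} = \frac{489}{\frac{83715363}{122968}} = 489 \cdot \frac{122968}{83715363} = \frac{20043784}{27905121}$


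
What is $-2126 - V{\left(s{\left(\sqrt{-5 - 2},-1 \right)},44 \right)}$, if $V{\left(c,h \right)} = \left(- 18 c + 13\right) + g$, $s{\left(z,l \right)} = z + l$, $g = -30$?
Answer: $-2127 + 18 i \sqrt{7} \approx -2127.0 + 47.624 i$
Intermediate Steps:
$s{\left(z,l \right)} = l + z$
$V{\left(c,h \right)} = -17 - 18 c$ ($V{\left(c,h \right)} = \left(- 18 c + 13\right) - 30 = \left(13 - 18 c\right) - 30 = -17 - 18 c$)
$-2126 - V{\left(s{\left(\sqrt{-5 - 2},-1 \right)},44 \right)} = -2126 - \left(-17 - 18 \left(-1 + \sqrt{-5 - 2}\right)\right) = -2126 - \left(-17 - 18 \left(-1 + \sqrt{-7}\right)\right) = -2126 - \left(-17 - 18 \left(-1 + i \sqrt{7}\right)\right) = -2126 - \left(-17 + \left(18 - 18 i \sqrt{7}\right)\right) = -2126 - \left(1 - 18 i \sqrt{7}\right) = -2127 + 18 i \sqrt{7}$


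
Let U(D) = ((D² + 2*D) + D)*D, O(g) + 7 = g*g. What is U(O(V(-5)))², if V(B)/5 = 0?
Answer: 38416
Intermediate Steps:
V(B) = 0 (V(B) = 5*0 = 0)
O(g) = -7 + g² (O(g) = -7 + g*g = -7 + g²)
U(D) = D*(D² + 3*D) (U(D) = (D² + 3*D)*D = D*(D² + 3*D))
U(O(V(-5)))² = ((-7 + 0²)²*(3 + (-7 + 0²)))² = ((-7 + 0)²*(3 + (-7 + 0)))² = ((-7)²*(3 - 7))² = (49*(-4))² = (-196)² = 38416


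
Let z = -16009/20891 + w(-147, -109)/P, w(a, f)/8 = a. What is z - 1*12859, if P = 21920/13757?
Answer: -778357686309/57241340 ≈ -13598.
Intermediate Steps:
w(a, f) = 8*a
P = 21920/13757 (P = 21920*(1/13757) = 21920/13757 ≈ 1.5934)
z = -42291295249/57241340 (z = -16009/20891 + (8*(-147))/(21920/13757) = -16009*1/20891 - 1176*13757/21920 = -16009/20891 - 2022279/2740 = -42291295249/57241340 ≈ -738.82)
z - 1*12859 = -42291295249/57241340 - 1*12859 = -42291295249/57241340 - 12859 = -778357686309/57241340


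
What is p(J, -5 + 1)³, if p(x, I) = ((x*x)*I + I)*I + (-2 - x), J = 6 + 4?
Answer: 4126796864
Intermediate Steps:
J = 10
p(x, I) = -2 - x + I*(I + I*x²) (p(x, I) = (x²*I + I)*I + (-2 - x) = (I*x² + I)*I + (-2 - x) = (I + I*x²)*I + (-2 - x) = I*(I + I*x²) + (-2 - x) = -2 - x + I*(I + I*x²))
p(J, -5 + 1)³ = (-2 + (-5 + 1)² - 1*10 + (-5 + 1)²*10²)³ = (-2 + (-4)² - 10 + (-4)²*100)³ = (-2 + 16 - 10 + 16*100)³ = (-2 + 16 - 10 + 1600)³ = 1604³ = 4126796864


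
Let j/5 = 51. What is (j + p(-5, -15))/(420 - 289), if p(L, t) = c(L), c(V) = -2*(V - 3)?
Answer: 271/131 ≈ 2.0687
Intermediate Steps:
j = 255 (j = 5*51 = 255)
c(V) = 6 - 2*V (c(V) = -2*(-3 + V) = 6 - 2*V)
p(L, t) = 6 - 2*L
(j + p(-5, -15))/(420 - 289) = (255 + (6 - 2*(-5)))/(420 - 289) = (255 + (6 + 10))/131 = (255 + 16)*(1/131) = 271*(1/131) = 271/131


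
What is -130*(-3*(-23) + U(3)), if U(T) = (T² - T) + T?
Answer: -10140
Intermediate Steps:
U(T) = T²
-130*(-3*(-23) + U(3)) = -130*(-3*(-23) + 3²) = -130*(69 + 9) = -130*78 = -10140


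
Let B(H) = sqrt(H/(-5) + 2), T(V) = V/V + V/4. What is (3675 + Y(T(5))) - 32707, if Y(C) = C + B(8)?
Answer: -116119/4 + sqrt(10)/5 ≈ -29029.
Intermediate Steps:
T(V) = 1 + V/4 (T(V) = 1 + V*(1/4) = 1 + V/4)
B(H) = sqrt(2 - H/5) (B(H) = sqrt(H*(-1/5) + 2) = sqrt(-H/5 + 2) = sqrt(2 - H/5))
Y(C) = C + sqrt(10)/5 (Y(C) = C + sqrt(50 - 5*8)/5 = C + sqrt(50 - 40)/5 = C + sqrt(10)/5)
(3675 + Y(T(5))) - 32707 = (3675 + ((1 + (1/4)*5) + sqrt(10)/5)) - 32707 = (3675 + ((1 + 5/4) + sqrt(10)/5)) - 32707 = (3675 + (9/4 + sqrt(10)/5)) - 32707 = (14709/4 + sqrt(10)/5) - 32707 = -116119/4 + sqrt(10)/5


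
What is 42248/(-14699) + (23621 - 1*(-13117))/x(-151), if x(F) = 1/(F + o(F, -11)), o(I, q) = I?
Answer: -163083624572/14699 ≈ -1.1095e+7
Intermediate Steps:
x(F) = 1/(2*F) (x(F) = 1/(F + F) = 1/(2*F))
42248/(-14699) + (23621 - 1*(-13117))/x(-151) = 42248/(-14699) + (23621 - 1*(-13117))/(((1/2)/(-151))) = 42248*(-1/14699) + (23621 + 13117)/(((1/2)*(-1/151))) = -42248/14699 + 36738/(-1/302) = -42248/14699 + 36738*(-302) = -42248/14699 - 11094876 = -163083624572/14699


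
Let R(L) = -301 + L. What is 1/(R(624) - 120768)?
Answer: -1/120445 ≈ -8.3025e-6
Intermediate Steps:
1/(R(624) - 120768) = 1/((-301 + 624) - 120768) = 1/(323 - 120768) = 1/(-120445) = -1/120445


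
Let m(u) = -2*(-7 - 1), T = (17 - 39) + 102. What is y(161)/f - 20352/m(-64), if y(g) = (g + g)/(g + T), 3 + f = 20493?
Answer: -3140625079/2469045 ≈ -1272.0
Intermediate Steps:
f = 20490 (f = -3 + 20493 = 20490)
T = 80 (T = -22 + 102 = 80)
m(u) = 16 (m(u) = -2*(-8) = 16)
y(g) = 2*g/(80 + g) (y(g) = (g + g)/(g + 80) = (2*g)/(80 + g) = 2*g/(80 + g))
y(161)/f - 20352/m(-64) = (2*161/(80 + 161))/20490 - 20352/16 = (2*161/241)*(1/20490) - 20352*1/16 = (2*161*(1/241))*(1/20490) - 1272 = (322/241)*(1/20490) - 1272 = 161/2469045 - 1272 = -3140625079/2469045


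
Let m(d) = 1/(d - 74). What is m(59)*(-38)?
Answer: 38/15 ≈ 2.5333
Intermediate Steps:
m(d) = 1/(-74 + d)
m(59)*(-38) = -38/(-74 + 59) = -38/(-15) = -1/15*(-38) = 38/15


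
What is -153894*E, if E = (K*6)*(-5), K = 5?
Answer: 23084100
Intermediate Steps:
E = -150 (E = (5*6)*(-5) = 30*(-5) = -150)
-153894*E = -153894*(-150) = 23084100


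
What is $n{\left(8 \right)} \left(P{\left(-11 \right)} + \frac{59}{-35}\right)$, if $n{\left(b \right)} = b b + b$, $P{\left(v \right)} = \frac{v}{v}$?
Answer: $- \frac{1728}{35} \approx -49.371$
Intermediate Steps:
$P{\left(v \right)} = 1$
$n{\left(b \right)} = b + b^{2}$ ($n{\left(b \right)} = b^{2} + b = b + b^{2}$)
$n{\left(8 \right)} \left(P{\left(-11 \right)} + \frac{59}{-35}\right) = 8 \left(1 + 8\right) \left(1 + \frac{59}{-35}\right) = 8 \cdot 9 \left(1 + 59 \left(- \frac{1}{35}\right)\right) = 72 \left(1 - \frac{59}{35}\right) = 72 \left(- \frac{24}{35}\right) = - \frac{1728}{35}$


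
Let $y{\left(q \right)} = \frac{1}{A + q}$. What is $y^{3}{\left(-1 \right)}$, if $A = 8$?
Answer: $\frac{1}{343} \approx 0.0029155$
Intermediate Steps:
$y{\left(q \right)} = \frac{1}{8 + q}$
$y^{3}{\left(-1 \right)} = \left(\frac{1}{8 - 1}\right)^{3} = \left(\frac{1}{7}\right)^{3} = \frac{1}{343}$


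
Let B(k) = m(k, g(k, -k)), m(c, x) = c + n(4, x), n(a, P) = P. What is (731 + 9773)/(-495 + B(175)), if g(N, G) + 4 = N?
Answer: -10504/149 ≈ -70.497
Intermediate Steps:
g(N, G) = -4 + N
m(c, x) = c + x
B(k) = -4 + 2*k (B(k) = k + (-4 + k) = -4 + 2*k)
(731 + 9773)/(-495 + B(175)) = (731 + 9773)/(-495 + (-4 + 2*175)) = 10504/(-495 + (-4 + 350)) = 10504/(-495 + 346) = 10504/(-149) = 10504*(-1/149) = -10504/149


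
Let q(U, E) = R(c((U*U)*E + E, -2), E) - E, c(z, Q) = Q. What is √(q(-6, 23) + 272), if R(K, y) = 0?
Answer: √249 ≈ 15.780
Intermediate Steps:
q(U, E) = -E (q(U, E) = 0 - E = -E)
√(q(-6, 23) + 272) = √(-1*23 + 272) = √(-23 + 272) = √249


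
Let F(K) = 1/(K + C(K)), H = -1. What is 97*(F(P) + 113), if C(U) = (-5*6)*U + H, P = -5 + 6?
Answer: 328733/30 ≈ 10958.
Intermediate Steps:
P = 1
C(U) = -1 - 30*U (C(U) = (-5*6)*U - 1 = -30*U - 1 = -1 - 30*U)
F(K) = 1/(-1 - 29*K) (F(K) = 1/(K + (-1 - 30*K)) = 1/(-1 - 29*K))
97*(F(P) + 113) = 97*(-1/(1 + 29*1) + 113) = 97*(-1/(1 + 29) + 113) = 97*(-1/30 + 113) = 97*(3389/30) = 328733/30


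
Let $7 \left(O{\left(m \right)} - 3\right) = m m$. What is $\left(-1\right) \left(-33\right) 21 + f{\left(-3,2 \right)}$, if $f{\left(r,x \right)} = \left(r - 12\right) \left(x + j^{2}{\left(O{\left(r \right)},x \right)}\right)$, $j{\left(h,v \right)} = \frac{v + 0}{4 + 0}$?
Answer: $\frac{2637}{4} \approx 659.25$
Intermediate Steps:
$O{\left(m \right)} = 3 + \frac{m^{2}}{7}$ ($O{\left(m \right)} = 3 + \frac{m m}{7} = 3 + \frac{m^{2}}{7}$)
$j{\left(h,v \right)} = \frac{v}{4}$
$f{\left(r,x \right)} = \left(-12 + r\right) \left(x + \frac{x^{2}}{16}\right)$ ($f{\left(r,x \right)} = \left(r - 12\right) \left(x + \left(\frac{x}{4}\right)^{2}\right) = \left(-12 + r\right) \left(x + \frac{x^{2}}{16}\right)$)
$\left(-1\right) \left(-33\right) 21 + f{\left(-3,2 \right)} = \left(-1\right) \left(-33\right) 21 + \frac{1}{16} \cdot 2 \left(-192 - 24 + 16 \left(-3\right) - 6\right) = 33 \cdot 21 + \frac{1}{16} \cdot 2 \left(-192 - 24 - 48 - 6\right) = 693 + \frac{1}{16} \cdot 2 \left(-270\right) = 693 - \frac{135}{4} = \frac{2637}{4}$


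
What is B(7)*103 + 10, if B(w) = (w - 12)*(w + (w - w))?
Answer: -3595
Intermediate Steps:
B(w) = w*(-12 + w) (B(w) = (-12 + w)*(w + 0) = (-12 + w)*w = w*(-12 + w))
B(7)*103 + 10 = (7*(-12 + 7))*103 + 10 = (7*(-5))*103 + 10 = -35*103 + 10 = -3605 + 10 = -3595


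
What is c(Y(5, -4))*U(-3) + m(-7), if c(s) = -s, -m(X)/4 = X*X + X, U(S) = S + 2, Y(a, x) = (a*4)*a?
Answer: -68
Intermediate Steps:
Y(a, x) = 4*a² (Y(a, x) = (4*a)*a = 4*a²)
U(S) = 2 + S
m(X) = -4*X - 4*X² (m(X) = -4*(X*X + X) = -4*(X² + X) = -4*(X + X²) = -4*X - 4*X²)
c(Y(5, -4))*U(-3) + m(-7) = (-4*5²)*(2 - 3) - 4*(-7)*(1 - 7) = -4*25*(-1) - 4*(-7)*(-6) = -1*100*(-1) - 168 = -100*(-1) - 168 = 100 - 168 = -68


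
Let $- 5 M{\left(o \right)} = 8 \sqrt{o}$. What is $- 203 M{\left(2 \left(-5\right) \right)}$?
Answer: $\frac{1624 i \sqrt{10}}{5} \approx 1027.1 i$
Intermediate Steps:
$M{\left(o \right)} = - \frac{8 \sqrt{o}}{5}$
$- 203 M{\left(2 \left(-5\right) \right)} = - 203 \left(- \frac{8 \sqrt{2 \left(-5\right)}}{5}\right) = - 203 \left(- \frac{8 \sqrt{-10}}{5}\right) = - 203 \left(- \frac{8 i \sqrt{10}}{5}\right) = \frac{1624 i \sqrt{10}}{5}$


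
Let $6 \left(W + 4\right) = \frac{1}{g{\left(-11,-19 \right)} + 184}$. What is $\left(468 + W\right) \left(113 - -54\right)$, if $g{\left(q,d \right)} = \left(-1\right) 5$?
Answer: $\frac{83222279}{1074} \approx 77488.0$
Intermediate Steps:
$g{\left(q,d \right)} = -5$
$W = - \frac{4295}{1074}$ ($W = -4 + \frac{1}{6 \left(-5 + 184\right)} = -4 + \frac{1}{6 \cdot 179} = -4 + \frac{1}{6} \cdot \frac{1}{179} = -4 + \frac{1}{1074} = - \frac{4295}{1074} \approx -3.9991$)
$\left(468 + W\right) \left(113 - -54\right) = \left(468 - \frac{4295}{1074}\right) \left(113 - -54\right) = \frac{498337 \left(113 + 54\right)}{1074} = \frac{498337}{1074} \cdot 167 = \frac{83222279}{1074}$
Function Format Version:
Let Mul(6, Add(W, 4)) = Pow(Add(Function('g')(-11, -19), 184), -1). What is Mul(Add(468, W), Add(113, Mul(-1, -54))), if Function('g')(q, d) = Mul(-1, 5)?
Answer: Rational(83222279, 1074) ≈ 77488.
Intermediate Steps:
Function('g')(q, d) = -5
W = Rational(-4295, 1074) (W = Add(-4, Mul(Rational(1, 6), Pow(Add(-5, 184), -1))) = Add(-4, Mul(Rational(1, 6), Pow(179, -1))) = Add(-4, Mul(Rational(1, 6), Rational(1, 179))) = Add(-4, Rational(1, 1074)) = Rational(-4295, 1074) ≈ -3.9991)
Mul(Add(468, W), Add(113, Mul(-1, -54))) = Mul(Add(468, Rational(-4295, 1074)), Add(113, Mul(-1, -54))) = Mul(Rational(498337, 1074), Add(113, 54)) = Mul(Rational(498337, 1074), 167) = Rational(83222279, 1074)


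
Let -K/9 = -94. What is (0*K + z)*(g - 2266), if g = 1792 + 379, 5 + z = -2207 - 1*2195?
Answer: 418665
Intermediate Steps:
K = 846 (K = -9*(-94) = 846)
z = -4407 (z = -5 + (-2207 - 1*2195) = -5 + (-2207 - 2195) = -5 - 4402 = -4407)
g = 2171
(0*K + z)*(g - 2266) = (0*846 - 4407)*(2171 - 2266) = (0 - 4407)*(-95) = -4407*(-95) = 418665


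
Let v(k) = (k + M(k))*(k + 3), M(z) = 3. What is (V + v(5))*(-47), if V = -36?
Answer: -1316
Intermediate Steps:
v(k) = (3 + k)**2 (v(k) = (k + 3)*(k + 3) = (3 + k)*(3 + k) = (3 + k)**2)
(V + v(5))*(-47) = (-36 + (9 + 5**2 + 6*5))*(-47) = (-36 + (9 + 25 + 30))*(-47) = (-36 + 64)*(-47) = 28*(-47) = -1316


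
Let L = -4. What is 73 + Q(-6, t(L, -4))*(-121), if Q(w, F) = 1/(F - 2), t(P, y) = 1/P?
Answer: 1141/9 ≈ 126.78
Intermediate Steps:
Q(w, F) = 1/(-2 + F)
73 + Q(-6, t(L, -4))*(-121) = 73 - 121/(-2 + 1/(-4)) = 73 - 121/(-2 - ¼) = 73 - 121/(-9/4) = 73 - 4/9*(-121) = 73 + 484/9 = 1141/9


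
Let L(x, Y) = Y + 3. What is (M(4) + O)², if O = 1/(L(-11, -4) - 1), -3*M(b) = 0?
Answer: ¼ ≈ 0.25000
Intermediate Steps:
L(x, Y) = 3 + Y
M(b) = 0 (M(b) = -⅓*0 = 0)
O = -½ (O = 1/((3 - 4) - 1) = 1/(-1 - 1) = 1/(-2) = -½ ≈ -0.50000)
(M(4) + O)² = (0 - ½)² = (-½)² = ¼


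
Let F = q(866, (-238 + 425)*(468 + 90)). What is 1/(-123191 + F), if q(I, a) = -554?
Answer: -1/123745 ≈ -8.0811e-6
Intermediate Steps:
F = -554
1/(-123191 + F) = 1/(-123191 - 554) = 1/(-123745) = -1/123745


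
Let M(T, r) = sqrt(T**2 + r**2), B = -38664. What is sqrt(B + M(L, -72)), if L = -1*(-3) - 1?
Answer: sqrt(-38664 + 2*sqrt(1297)) ≈ 196.45*I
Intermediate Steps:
L = 2 (L = 3 - 1 = 2)
sqrt(B + M(L, -72)) = sqrt(-38664 + sqrt(2**2 + (-72)**2)) = sqrt(-38664 + sqrt(4 + 5184)) = sqrt(-38664 + sqrt(5188)) = sqrt(-38664 + 2*sqrt(1297))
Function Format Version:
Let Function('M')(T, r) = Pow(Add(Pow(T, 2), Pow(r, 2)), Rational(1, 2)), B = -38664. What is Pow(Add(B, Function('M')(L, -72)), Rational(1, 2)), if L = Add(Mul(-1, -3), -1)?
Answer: Pow(Add(-38664, Mul(2, Pow(1297, Rational(1, 2)))), Rational(1, 2)) ≈ Mul(196.45, I)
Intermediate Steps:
L = 2 (L = Add(3, -1) = 2)
Pow(Add(B, Function('M')(L, -72)), Rational(1, 2)) = Pow(Add(-38664, Pow(Add(Pow(2, 2), Pow(-72, 2)), Rational(1, 2))), Rational(1, 2)) = Pow(Add(-38664, Pow(Add(4, 5184), Rational(1, 2))), Rational(1, 2)) = Pow(Add(-38664, Pow(5188, Rational(1, 2))), Rational(1, 2)) = Pow(Add(-38664, Mul(2, Pow(1297, Rational(1, 2)))), Rational(1, 2))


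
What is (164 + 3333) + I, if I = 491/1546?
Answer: 5406853/1546 ≈ 3497.3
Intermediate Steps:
I = 491/1546 (I = 491*(1/1546) = 491/1546 ≈ 0.31759)
(164 + 3333) + I = (164 + 3333) + 491/1546 = 3497 + 491/1546 = 5406853/1546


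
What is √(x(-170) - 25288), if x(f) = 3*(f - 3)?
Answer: I*√25807 ≈ 160.65*I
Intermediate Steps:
x(f) = -9 + 3*f (x(f) = 3*(-3 + f) = -9 + 3*f)
√(x(-170) - 25288) = √((-9 + 3*(-170)) - 25288) = √((-9 - 510) - 25288) = √(-519 - 25288) = √(-25807) = I*√25807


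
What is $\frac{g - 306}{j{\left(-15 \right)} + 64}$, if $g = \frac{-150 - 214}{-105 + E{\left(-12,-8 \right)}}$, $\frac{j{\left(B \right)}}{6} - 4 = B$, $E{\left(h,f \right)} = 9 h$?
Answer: $\frac{32407}{213} \approx 152.15$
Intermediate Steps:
$j{\left(B \right)} = 24 + 6 B$
$g = \frac{364}{213}$ ($g = \frac{-150 - 214}{-105 + 9 \left(-12\right)} = - \frac{364}{-105 - 108} = - \frac{364}{-213} = \left(-364\right) \left(- \frac{1}{213}\right) = \frac{364}{213} \approx 1.7089$)
$\frac{g - 306}{j{\left(-15 \right)} + 64} = \frac{\frac{364}{213} - 306}{\left(24 + 6 \left(-15\right)\right) + 64} = - \frac{64814}{213 \left(\left(24 - 90\right) + 64\right)} = - \frac{64814}{213 \left(-66 + 64\right)} = - \frac{64814}{213 \left(-2\right)} = \left(- \frac{64814}{213}\right) \left(- \frac{1}{2}\right) = \frac{32407}{213}$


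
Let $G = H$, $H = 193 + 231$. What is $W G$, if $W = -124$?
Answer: $-52576$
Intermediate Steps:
$H = 424$
$G = 424$
$W G = \left(-124\right) 424 = -52576$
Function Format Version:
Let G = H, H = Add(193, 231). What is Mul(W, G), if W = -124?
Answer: -52576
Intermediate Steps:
H = 424
G = 424
Mul(W, G) = Mul(-124, 424) = -52576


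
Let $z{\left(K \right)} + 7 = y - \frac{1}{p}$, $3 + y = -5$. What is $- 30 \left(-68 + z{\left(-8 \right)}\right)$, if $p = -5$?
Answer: $2484$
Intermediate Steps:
$y = -8$ ($y = -3 - 5 = -8$)
$z{\left(K \right)} = - \frac{74}{5}$ ($z{\left(K \right)} = -7 - \frac{39}{5} = - \frac{74}{5}$)
$- 30 \left(-68 + z{\left(-8 \right)}\right) = - 30 \left(-68 - \frac{74}{5}\right) = \left(-30\right) \left(- \frac{414}{5}\right) = 2484$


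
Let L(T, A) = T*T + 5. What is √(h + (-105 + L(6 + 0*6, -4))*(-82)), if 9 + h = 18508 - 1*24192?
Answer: I*√445 ≈ 21.095*I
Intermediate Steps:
L(T, A) = 5 + T² (L(T, A) = T² + 5 = 5 + T²)
h = -5693 (h = -9 + (18508 - 1*24192) = -9 + (18508 - 24192) = -9 - 5684 = -5693)
√(h + (-105 + L(6 + 0*6, -4))*(-82)) = √(-5693 + (-105 + (5 + (6 + 0*6)²))*(-82)) = √(-5693 + (-105 + (5 + (6 + 0)²))*(-82)) = √(-5693 + (-105 + (5 + 6²))*(-82)) = √(-5693 + (-105 + (5 + 36))*(-82)) = √(-5693 + (-105 + 41)*(-82)) = √(-5693 - 64*(-82)) = √(-5693 + 5248) = √(-445) = I*√445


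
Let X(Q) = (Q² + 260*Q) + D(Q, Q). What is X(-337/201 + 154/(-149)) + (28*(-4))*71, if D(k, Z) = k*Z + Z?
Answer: -7753768595437/896942601 ≈ -8644.7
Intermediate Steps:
D(k, Z) = Z + Z*k (D(k, Z) = Z*k + Z = Z + Z*k)
X(Q) = Q² + 260*Q + Q*(1 + Q) (X(Q) = (Q² + 260*Q) + Q*(1 + Q) = Q² + 260*Q + Q*(1 + Q))
X(-337/201 + 154/(-149)) + (28*(-4))*71 = (-337/201 + 154/(-149))*(261 + 2*(-337/201 + 154/(-149))) + (28*(-4))*71 = (-337*1/201 + 154*(-1/149))*(261 + 2*(-337*1/201 + 154*(-1/149))) - 112*71 = (-337/201 - 154/149)*(261 + 2*(-337/201 - 154/149)) - 7952 = -81167*(261 + 2*(-81167/29949))/29949 - 7952 = -81167*(261 - 162334/29949)/29949 - 7952 = -81167/29949*7654355/29949 - 7952 = -621281032285/896942601 - 7952 = -7753768595437/896942601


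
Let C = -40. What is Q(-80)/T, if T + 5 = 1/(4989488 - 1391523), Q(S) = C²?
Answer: -89949125/281091 ≈ -320.00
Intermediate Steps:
Q(S) = 1600 (Q(S) = (-40)² = 1600)
T = -17989824/3597965 (T = -5 + 1/(4989488 - 1391523) = -5 + 1/3597965 = -17989824/3597965 ≈ -5.0000)
Q(-80)/T = 1600/(-17989824/3597965) = 1600*(-3597965/17989824) = -89949125/281091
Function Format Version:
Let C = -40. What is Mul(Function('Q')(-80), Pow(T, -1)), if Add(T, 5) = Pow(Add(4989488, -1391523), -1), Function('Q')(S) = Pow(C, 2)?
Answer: Rational(-89949125, 281091) ≈ -320.00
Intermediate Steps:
Function('Q')(S) = 1600 (Function('Q')(S) = Pow(-40, 2) = 1600)
T = Rational(-17989824, 3597965) (T = Add(-5, Pow(Add(4989488, -1391523), -1)) = Add(-5, Pow(3597965, -1)) = Add(-5, Rational(1, 3597965)) = Rational(-17989824, 3597965) ≈ -5.0000)
Mul(Function('Q')(-80), Pow(T, -1)) = Mul(1600, Pow(Rational(-17989824, 3597965), -1)) = Mul(1600, Rational(-3597965, 17989824)) = Rational(-89949125, 281091)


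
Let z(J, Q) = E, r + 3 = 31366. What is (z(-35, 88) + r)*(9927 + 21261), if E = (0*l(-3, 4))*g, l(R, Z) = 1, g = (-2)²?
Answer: 978149244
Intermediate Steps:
r = 31363 (r = -3 + 31366 = 31363)
g = 4
E = 0 (E = (0*1)*4 = 0*4 = 0)
z(J, Q) = 0
(z(-35, 88) + r)*(9927 + 21261) = (0 + 31363)*(9927 + 21261) = 31363*31188 = 978149244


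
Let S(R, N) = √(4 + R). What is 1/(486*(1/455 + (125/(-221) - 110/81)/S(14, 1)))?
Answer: -31953285/1452533170303 - 9322415375*√2/2905066340606 ≈ -0.0045602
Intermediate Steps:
1/(486*(1/455 + (125/(-221) - 110/81)/S(14, 1))) = 1/(486*(1/455 + (125/(-221) - 110/81)/(√(4 + 14)))) = 1/(486*(1/455 + (125*(-1/221) - 110*1/81)/(√18))) = 1/(486*(1/455 + (-125/221 - 110/81)/((3*√2)))) = 1/(486*(1/455 - 34435*√2/107406))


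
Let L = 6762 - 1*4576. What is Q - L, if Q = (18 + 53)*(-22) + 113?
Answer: -3635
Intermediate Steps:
L = 2186 (L = 6762 - 4576 = 2186)
Q = -1449 (Q = 71*(-22) + 113 = -1562 + 113 = -1449)
Q - L = -1449 - 1*2186 = -1449 - 2186 = -3635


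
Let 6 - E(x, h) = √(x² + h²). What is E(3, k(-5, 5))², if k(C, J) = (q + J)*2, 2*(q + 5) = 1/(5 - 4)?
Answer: (6 - √10)² ≈ 8.0527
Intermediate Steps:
q = -9/2 (q = -5 + 1/(2*(5 - 4)) = -5 + (½)/1 = -5 + (½)*1 = -5 + ½ = -9/2 ≈ -4.5000)
k(C, J) = -9 + 2*J (k(C, J) = (-9/2 + J)*2 = -9 + 2*J)
E(x, h) = 6 - √(h² + x²) (E(x, h) = 6 - √(x² + h²) = 6 - √(h² + x²))
E(3, k(-5, 5))² = (6 - √((-9 + 2*5)² + 3²))² = (6 - √((-9 + 10)² + 9))² = (6 - √(1² + 9))² = (6 - √(1 + 9))² = (6 - √10)²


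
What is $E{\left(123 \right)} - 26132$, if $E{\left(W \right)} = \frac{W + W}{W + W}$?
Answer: $-26131$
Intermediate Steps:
$E{\left(W \right)} = 1$ ($E{\left(W \right)} = \frac{2 W}{2 W} = 2 W \frac{1}{2 W} = 1$)
$E{\left(123 \right)} - 26132 = 1 - 26132 = -26131$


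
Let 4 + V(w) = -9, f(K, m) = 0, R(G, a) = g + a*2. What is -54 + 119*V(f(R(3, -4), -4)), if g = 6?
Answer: -1601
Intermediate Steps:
R(G, a) = 6 + 2*a (R(G, a) = 6 + a*2 = 6 + 2*a)
V(w) = -13 (V(w) = -4 - 9 = -13)
-54 + 119*V(f(R(3, -4), -4)) = -54 + 119*(-13) = -54 - 1547 = -1601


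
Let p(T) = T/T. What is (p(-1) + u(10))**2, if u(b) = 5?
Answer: 36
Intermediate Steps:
p(T) = 1
(p(-1) + u(10))**2 = (1 + 5)**2 = 6**2 = 36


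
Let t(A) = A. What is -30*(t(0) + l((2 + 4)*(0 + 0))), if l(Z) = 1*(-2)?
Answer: 60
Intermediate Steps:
l(Z) = -2
-30*(t(0) + l((2 + 4)*(0 + 0))) = -30*(0 - 2) = -30*(-2) = 60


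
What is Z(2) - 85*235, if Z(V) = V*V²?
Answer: -19967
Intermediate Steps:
Z(V) = V³
Z(2) - 85*235 = 2³ - 85*235 = 8 - 19975 = -19967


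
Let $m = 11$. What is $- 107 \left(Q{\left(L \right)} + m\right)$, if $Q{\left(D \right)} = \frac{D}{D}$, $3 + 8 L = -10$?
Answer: $-1284$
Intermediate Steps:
$L = - \frac{13}{8}$ ($L = - \frac{3}{8} + \frac{1}{8} \left(-10\right) = - \frac{3}{8} - \frac{5}{4} = - \frac{13}{8} \approx -1.625$)
$Q{\left(D \right)} = 1$
$- 107 \left(Q{\left(L \right)} + m\right) = - 107 \left(1 + 11\right) = \left(-107\right) 12 = -1284$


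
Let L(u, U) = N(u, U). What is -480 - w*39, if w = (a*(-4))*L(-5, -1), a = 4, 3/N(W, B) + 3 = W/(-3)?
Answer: -1884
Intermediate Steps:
N(W, B) = 3/(-3 - W/3) (N(W, B) = 3/(-3 + W/(-3)) = 3/(-3 + W*(-⅓)) = 3/(-3 - W/3))
L(u, U) = -9/(9 + u)
w = 36 (w = (4*(-4))*(-9/(9 - 5)) = -(-144)/4 = -16*(-9/4) = 36)
-480 - w*39 = -480 - 36*39 = -480 - 1*1404 = -480 - 1404 = -1884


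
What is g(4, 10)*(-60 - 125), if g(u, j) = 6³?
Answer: -39960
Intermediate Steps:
g(u, j) = 216
g(4, 10)*(-60 - 125) = 216*(-60 - 125) = 216*(-185) = -39960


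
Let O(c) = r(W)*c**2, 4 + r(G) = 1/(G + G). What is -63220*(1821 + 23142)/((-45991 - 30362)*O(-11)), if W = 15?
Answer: -15781608600/366468949 ≈ -43.064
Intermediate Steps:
r(G) = -4 + 1/(2*G) (r(G) = -4 + 1/(G + G) = -4 + 1/(2*G))
O(c) = -119*c**2/30 (O(c) = (-4 + (1/2)/15)*c**2 = (-4 + (1/2)*(1/15))*c**2 = (-4 + 1/30)*c**2 = -119*c**2/30)
-63220*(1821 + 23142)/((-45991 - 30362)*O(-11)) = -63220*(-30*(1821 + 23142)/(14399*(-45991 - 30362))) = -63220/((-119/30*121)/((24963/(-76353)))) = -63220/((-14399/(30*(24963*(-1/76353))))) = -63220/((-14399/(30*(-8321/25451)))) = -63220/((-14399/30*(-25451/8321))) = -63220/366468949/249630 = -63220*249630/366468949 = -15781608600/366468949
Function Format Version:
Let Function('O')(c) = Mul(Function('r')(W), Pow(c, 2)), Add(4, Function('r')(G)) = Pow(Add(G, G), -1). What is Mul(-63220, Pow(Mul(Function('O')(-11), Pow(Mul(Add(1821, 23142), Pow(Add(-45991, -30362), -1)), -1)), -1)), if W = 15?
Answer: Rational(-15781608600, 366468949) ≈ -43.064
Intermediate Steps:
Function('r')(G) = Add(-4, Mul(Rational(1, 2), Pow(G, -1))) (Function('r')(G) = Add(-4, Pow(Add(G, G), -1)) = Add(-4, Pow(Mul(2, G), -1)) = Add(-4, Mul(Rational(1, 2), Pow(G, -1))))
Function('O')(c) = Mul(Rational(-119, 30), Pow(c, 2)) (Function('O')(c) = Mul(Add(-4, Mul(Rational(1, 2), Pow(15, -1))), Pow(c, 2)) = Mul(Add(-4, Mul(Rational(1, 2), Rational(1, 15))), Pow(c, 2)) = Mul(Add(-4, Rational(1, 30)), Pow(c, 2)) = Mul(Rational(-119, 30), Pow(c, 2)))
Mul(-63220, Pow(Mul(Function('O')(-11), Pow(Mul(Add(1821, 23142), Pow(Add(-45991, -30362), -1)), -1)), -1)) = Mul(-63220, Pow(Mul(Mul(Rational(-119, 30), Pow(-11, 2)), Pow(Mul(Add(1821, 23142), Pow(Add(-45991, -30362), -1)), -1)), -1)) = Mul(-63220, Pow(Mul(Mul(Rational(-119, 30), 121), Pow(Mul(24963, Pow(-76353, -1)), -1)), -1)) = Mul(-63220, Pow(Mul(Rational(-14399, 30), Pow(Mul(24963, Rational(-1, 76353)), -1)), -1)) = Mul(-63220, Pow(Mul(Rational(-14399, 30), Pow(Rational(-8321, 25451), -1)), -1)) = Mul(-63220, Pow(Mul(Rational(-14399, 30), Rational(-25451, 8321)), -1)) = Mul(-63220, Pow(Rational(366468949, 249630), -1)) = Mul(-63220, Rational(249630, 366468949)) = Rational(-15781608600, 366468949)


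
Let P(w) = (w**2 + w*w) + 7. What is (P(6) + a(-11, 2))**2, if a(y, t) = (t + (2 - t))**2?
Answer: 6889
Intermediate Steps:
a(y, t) = 4 (a(y, t) = 2**2 = 4)
P(w) = 7 + 2*w**2 (P(w) = (w**2 + w**2) + 7 = 2*w**2 + 7 = 7 + 2*w**2)
(P(6) + a(-11, 2))**2 = ((7 + 2*6**2) + 4)**2 = ((7 + 2*36) + 4)**2 = ((7 + 72) + 4)**2 = (79 + 4)**2 = 83**2 = 6889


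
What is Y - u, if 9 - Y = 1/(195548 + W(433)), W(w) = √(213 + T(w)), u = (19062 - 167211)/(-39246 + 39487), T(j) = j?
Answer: 151263497626952/242515887831 + √646/38239019658 ≈ 623.73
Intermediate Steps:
u = -148149/241 ≈ -614.73
W(w) = √(213 + w)
Y = 9 - 1/(195548 + √646) (Y = 9 - 1/(195548 + √(213 + 433)) = 9 - 1/(195548 + √646) ≈ 9.0000)
Y - u = (9056604773/1006289991 + √646/38239019658) - 1*(-148149/241) = (9056604773/1006289991 + √646/38239019658) + 148149/241 = 151263497626952/242515887831 + √646/38239019658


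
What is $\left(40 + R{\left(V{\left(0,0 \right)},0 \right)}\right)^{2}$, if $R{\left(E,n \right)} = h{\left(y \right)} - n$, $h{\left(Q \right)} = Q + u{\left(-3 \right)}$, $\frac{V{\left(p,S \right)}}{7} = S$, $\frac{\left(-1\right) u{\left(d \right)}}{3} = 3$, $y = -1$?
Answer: $900$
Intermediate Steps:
$u{\left(d \right)} = -9$ ($u{\left(d \right)} = \left(-3\right) 3 = -9$)
$V{\left(p,S \right)} = 7 S$
$h{\left(Q \right)} = -9 + Q$ ($h{\left(Q \right)} = Q - 9 = -9 + Q$)
$R{\left(E,n \right)} = -10 - n$ ($R{\left(E,n \right)} = \left(-9 - 1\right) - n = -10 - n$)
$\left(40 + R{\left(V{\left(0,0 \right)},0 \right)}\right)^{2} = \left(40 - 10\right)^{2} = 30^{2} = 900$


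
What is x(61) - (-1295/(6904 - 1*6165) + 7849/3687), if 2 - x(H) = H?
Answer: -161782633/2724693 ≈ -59.376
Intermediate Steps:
x(H) = 2 - H
x(61) - (-1295/(6904 - 1*6165) + 7849/3687) = (2 - 1*61) - (-1295/(6904 - 1*6165) + 7849/3687) = (2 - 61) - (-1295/(6904 - 6165) + 7849*(1/3687)) = -59 - (-1295/739 + 7849/3687) = -59 - 1*1025746/2724693 = -59 - 1025746/2724693 = -161782633/2724693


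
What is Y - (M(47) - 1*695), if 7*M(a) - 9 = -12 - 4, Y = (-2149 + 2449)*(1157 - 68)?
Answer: 327396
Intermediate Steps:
Y = 326700 (Y = 300*1089 = 326700)
M(a) = -1 (M(a) = 9/7 + (-12 - 4)/7 = 9/7 + (⅐)*(-16) = 9/7 - 16/7 = -1)
Y - (M(47) - 1*695) = 326700 - (-1 - 1*695) = 326700 - (-1 - 695) = 326700 - 1*(-696) = 326700 + 696 = 327396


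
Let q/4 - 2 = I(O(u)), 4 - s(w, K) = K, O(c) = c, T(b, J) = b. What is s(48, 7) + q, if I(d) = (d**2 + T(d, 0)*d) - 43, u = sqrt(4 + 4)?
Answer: -103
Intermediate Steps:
u = 2*sqrt(2) (u = sqrt(8) = 2*sqrt(2) ≈ 2.8284)
I(d) = -43 + 2*d**2 (I(d) = (d**2 + d*d) - 43 = (d**2 + d**2) - 43 = 2*d**2 - 43 = -43 + 2*d**2)
s(w, K) = 4 - K
q = -100 (q = 8 + 4*(-43 + 2*(2*sqrt(2))**2) = 8 + 4*(-43 + 2*8) = 8 + 4*(-43 + 16) = 8 + 4*(-27) = 8 - 108 = -100)
s(48, 7) + q = (4 - 1*7) - 100 = (4 - 7) - 100 = -3 - 100 = -103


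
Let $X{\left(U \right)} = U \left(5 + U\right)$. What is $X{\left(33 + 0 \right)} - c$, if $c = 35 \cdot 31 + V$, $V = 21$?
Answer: $148$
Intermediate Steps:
$c = 1106$ ($c = 35 \cdot 31 + 21 = 1085 + 21 = 1106$)
$X{\left(33 + 0 \right)} - c = \left(33 + 0\right) \left(5 + \left(33 + 0\right)\right) - 1106 = 33 \left(5 + 33\right) - 1106 = 33 \cdot 38 - 1106 = 1254 - 1106 = 148$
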